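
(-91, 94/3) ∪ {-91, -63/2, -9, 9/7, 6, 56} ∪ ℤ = ℤ ∪ [-91, 94/3)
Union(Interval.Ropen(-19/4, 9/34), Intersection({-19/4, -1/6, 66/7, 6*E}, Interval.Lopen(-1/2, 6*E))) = Union({66/7, 6*E}, Interval.Ropen(-19/4, 9/34))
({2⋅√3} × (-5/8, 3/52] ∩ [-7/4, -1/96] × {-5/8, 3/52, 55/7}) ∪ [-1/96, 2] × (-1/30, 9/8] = [-1/96, 2] × (-1/30, 9/8]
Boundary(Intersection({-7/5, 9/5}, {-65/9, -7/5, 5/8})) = {-7/5}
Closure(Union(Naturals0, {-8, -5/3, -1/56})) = Union({-8, -5/3, -1/56}, Naturals0)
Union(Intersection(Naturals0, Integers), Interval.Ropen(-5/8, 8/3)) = Union(Interval.Ropen(-5/8, 8/3), Naturals0)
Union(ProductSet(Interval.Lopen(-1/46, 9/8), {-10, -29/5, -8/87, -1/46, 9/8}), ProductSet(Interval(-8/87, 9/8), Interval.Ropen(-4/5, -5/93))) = Union(ProductSet(Interval(-8/87, 9/8), Interval.Ropen(-4/5, -5/93)), ProductSet(Interval.Lopen(-1/46, 9/8), {-10, -29/5, -8/87, -1/46, 9/8}))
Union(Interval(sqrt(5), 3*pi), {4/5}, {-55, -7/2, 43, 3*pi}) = Union({-55, -7/2, 4/5, 43}, Interval(sqrt(5), 3*pi))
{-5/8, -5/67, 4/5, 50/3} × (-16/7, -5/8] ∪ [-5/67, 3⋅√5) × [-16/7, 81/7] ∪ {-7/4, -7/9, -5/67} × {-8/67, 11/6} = ({-7/4, -7/9, -5/67} × {-8/67, 11/6}) ∪ ({-5/8, -5/67, 4/5, 50/3} × (-16/7, -5/8]) ∪ ([-5/67, 3⋅√5) × [-16/7, 81/7])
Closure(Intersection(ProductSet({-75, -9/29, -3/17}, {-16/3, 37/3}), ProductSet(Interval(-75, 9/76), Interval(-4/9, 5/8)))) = EmptySet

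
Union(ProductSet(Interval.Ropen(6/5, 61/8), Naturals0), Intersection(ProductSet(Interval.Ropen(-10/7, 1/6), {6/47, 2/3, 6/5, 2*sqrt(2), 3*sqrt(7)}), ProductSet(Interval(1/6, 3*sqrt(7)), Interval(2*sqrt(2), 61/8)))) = ProductSet(Interval.Ropen(6/5, 61/8), Naturals0)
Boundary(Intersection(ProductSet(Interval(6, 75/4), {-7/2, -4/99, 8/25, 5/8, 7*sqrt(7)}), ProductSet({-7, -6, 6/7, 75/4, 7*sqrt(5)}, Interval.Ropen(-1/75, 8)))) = ProductSet({75/4, 7*sqrt(5)}, {8/25, 5/8})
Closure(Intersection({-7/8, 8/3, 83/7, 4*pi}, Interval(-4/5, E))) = {8/3}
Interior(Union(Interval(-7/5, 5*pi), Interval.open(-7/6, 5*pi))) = Interval.open(-7/5, 5*pi)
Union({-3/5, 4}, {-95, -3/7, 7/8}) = {-95, -3/5, -3/7, 7/8, 4}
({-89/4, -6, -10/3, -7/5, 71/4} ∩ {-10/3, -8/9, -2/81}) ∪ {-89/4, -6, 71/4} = {-89/4, -6, -10/3, 71/4}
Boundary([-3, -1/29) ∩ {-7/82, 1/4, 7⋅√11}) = {-7/82}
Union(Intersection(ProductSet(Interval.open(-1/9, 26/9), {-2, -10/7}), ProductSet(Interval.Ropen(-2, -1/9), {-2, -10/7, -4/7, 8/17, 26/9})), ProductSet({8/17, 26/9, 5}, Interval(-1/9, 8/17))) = ProductSet({8/17, 26/9, 5}, Interval(-1/9, 8/17))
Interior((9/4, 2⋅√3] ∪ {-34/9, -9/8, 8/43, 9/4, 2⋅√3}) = (9/4, 2⋅√3)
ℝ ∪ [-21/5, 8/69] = (-∞, ∞)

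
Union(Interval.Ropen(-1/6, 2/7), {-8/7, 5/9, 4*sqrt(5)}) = Union({-8/7, 5/9, 4*sqrt(5)}, Interval.Ropen(-1/6, 2/7))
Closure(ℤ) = ℤ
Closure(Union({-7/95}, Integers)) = Union({-7/95}, Integers)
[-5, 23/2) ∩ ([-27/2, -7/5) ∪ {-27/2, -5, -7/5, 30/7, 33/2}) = [-5, -7/5] ∪ {30/7}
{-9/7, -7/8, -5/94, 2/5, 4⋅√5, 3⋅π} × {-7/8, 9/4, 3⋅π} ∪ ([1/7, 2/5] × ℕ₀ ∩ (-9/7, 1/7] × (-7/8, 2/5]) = ({1/7} × {0}) ∪ ({-9/7, -7/8, -5/94, 2/5, 4⋅√5, 3⋅π} × {-7/8, 9/4, 3⋅π})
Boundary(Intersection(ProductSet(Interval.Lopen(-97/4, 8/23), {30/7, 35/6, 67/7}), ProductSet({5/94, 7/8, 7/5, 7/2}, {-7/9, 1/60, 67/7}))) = ProductSet({5/94}, {67/7})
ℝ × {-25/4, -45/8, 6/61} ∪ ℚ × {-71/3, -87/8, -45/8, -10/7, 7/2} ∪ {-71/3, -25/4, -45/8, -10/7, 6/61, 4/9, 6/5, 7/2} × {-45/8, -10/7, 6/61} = (ℝ × {-25/4, -45/8, 6/61}) ∪ (ℚ × {-71/3, -87/8, -45/8, -10/7, 7/2}) ∪ ({-71/3, -25/4, -45/8, -10/7, 6/61, 4/9, 6/5, 7/2} × {-45/8, -10/7, 6/61})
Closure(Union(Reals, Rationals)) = Reals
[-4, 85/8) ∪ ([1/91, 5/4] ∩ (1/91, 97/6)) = [-4, 85/8)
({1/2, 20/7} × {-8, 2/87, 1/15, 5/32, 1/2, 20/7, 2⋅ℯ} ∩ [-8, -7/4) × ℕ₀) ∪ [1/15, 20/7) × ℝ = [1/15, 20/7) × ℝ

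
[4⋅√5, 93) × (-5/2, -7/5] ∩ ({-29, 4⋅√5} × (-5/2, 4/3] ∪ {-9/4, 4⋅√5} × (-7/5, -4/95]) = {4⋅√5} × (-5/2, -7/5]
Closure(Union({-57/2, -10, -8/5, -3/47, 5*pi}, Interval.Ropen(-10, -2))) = Union({-57/2, -8/5, -3/47, 5*pi}, Interval(-10, -2))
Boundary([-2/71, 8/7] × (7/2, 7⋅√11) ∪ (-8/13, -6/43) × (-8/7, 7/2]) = ({-8/13, -6/43} × [-8/7, 7/2]) ∪ ([-8/13, -6/43] × {-8/7, 7/2}) ∪ ({-2/71, 8/7} × [7/2, 7⋅√11]) ∪ ([-2/71, 8/7] × {7/2, 7⋅√11})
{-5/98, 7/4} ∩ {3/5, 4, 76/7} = ∅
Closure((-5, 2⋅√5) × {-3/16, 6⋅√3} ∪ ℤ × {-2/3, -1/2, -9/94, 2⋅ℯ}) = (ℤ × {-2/3, -1/2, -9/94, 2⋅ℯ}) ∪ ([-5, 2⋅√5] × {-3/16, 6⋅√3})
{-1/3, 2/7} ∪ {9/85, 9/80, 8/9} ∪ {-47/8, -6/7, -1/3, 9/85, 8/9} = {-47/8, -6/7, -1/3, 9/85, 9/80, 2/7, 8/9}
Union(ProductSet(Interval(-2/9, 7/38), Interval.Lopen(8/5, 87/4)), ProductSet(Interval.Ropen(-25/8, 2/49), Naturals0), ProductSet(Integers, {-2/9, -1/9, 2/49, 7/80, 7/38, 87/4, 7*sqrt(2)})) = Union(ProductSet(Integers, {-2/9, -1/9, 2/49, 7/80, 7/38, 87/4, 7*sqrt(2)}), ProductSet(Interval.Ropen(-25/8, 2/49), Naturals0), ProductSet(Interval(-2/9, 7/38), Interval.Lopen(8/5, 87/4)))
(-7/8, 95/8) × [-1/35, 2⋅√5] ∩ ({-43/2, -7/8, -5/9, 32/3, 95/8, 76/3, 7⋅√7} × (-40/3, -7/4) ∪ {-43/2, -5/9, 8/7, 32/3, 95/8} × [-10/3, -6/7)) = ∅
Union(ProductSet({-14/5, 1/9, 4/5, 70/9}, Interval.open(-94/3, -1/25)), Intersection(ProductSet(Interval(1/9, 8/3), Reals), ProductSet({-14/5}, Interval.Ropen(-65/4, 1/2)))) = ProductSet({-14/5, 1/9, 4/5, 70/9}, Interval.open(-94/3, -1/25))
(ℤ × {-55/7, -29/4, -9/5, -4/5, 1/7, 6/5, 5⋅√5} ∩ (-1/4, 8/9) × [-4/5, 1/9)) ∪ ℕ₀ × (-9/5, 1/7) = ℕ₀ × (-9/5, 1/7)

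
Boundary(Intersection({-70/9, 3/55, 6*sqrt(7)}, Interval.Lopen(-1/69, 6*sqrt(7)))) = {3/55, 6*sqrt(7)}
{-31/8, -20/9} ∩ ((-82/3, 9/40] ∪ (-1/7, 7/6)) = {-31/8, -20/9}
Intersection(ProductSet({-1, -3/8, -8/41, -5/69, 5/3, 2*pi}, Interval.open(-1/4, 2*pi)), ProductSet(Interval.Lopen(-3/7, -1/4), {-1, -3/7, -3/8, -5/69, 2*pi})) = ProductSet({-3/8}, {-5/69})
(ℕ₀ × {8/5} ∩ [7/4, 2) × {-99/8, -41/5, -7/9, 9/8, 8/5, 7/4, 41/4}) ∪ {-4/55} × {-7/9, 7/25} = {-4/55} × {-7/9, 7/25}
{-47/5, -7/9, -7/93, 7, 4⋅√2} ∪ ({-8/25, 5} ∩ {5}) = {-47/5, -7/9, -7/93, 5, 7, 4⋅√2}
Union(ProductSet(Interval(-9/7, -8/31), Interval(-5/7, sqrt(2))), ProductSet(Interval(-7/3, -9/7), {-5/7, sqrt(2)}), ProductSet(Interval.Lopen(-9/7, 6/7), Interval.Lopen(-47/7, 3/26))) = Union(ProductSet(Interval(-7/3, -9/7), {-5/7, sqrt(2)}), ProductSet(Interval(-9/7, -8/31), Interval(-5/7, sqrt(2))), ProductSet(Interval.Lopen(-9/7, 6/7), Interval.Lopen(-47/7, 3/26)))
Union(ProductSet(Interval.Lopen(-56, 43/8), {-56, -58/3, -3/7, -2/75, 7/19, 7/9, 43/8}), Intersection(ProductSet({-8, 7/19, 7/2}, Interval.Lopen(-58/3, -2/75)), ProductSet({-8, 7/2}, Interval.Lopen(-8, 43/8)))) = Union(ProductSet({-8, 7/2}, Interval.Lopen(-8, -2/75)), ProductSet(Interval.Lopen(-56, 43/8), {-56, -58/3, -3/7, -2/75, 7/19, 7/9, 43/8}))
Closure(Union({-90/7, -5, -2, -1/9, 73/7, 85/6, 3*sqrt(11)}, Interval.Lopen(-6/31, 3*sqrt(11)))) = Union({-90/7, -5, -2, 73/7, 85/6}, Interval(-6/31, 3*sqrt(11)))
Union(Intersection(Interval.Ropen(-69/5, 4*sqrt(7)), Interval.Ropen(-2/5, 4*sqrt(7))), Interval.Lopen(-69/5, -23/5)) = Union(Interval.Lopen(-69/5, -23/5), Interval.Ropen(-2/5, 4*sqrt(7)))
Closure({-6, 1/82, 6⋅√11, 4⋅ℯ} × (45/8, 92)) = {-6, 1/82, 6⋅√11, 4⋅ℯ} × [45/8, 92]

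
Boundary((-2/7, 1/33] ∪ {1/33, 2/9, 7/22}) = {-2/7, 1/33, 2/9, 7/22}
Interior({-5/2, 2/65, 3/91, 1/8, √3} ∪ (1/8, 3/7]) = (1/8, 3/7)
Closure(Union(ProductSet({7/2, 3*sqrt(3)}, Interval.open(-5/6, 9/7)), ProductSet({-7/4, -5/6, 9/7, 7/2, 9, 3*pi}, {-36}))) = Union(ProductSet({7/2, 3*sqrt(3)}, Interval(-5/6, 9/7)), ProductSet({-7/4, -5/6, 9/7, 7/2, 9, 3*pi}, {-36}))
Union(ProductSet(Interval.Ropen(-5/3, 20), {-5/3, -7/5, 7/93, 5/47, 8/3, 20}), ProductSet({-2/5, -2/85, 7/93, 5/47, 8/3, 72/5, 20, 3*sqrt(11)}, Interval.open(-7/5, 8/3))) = Union(ProductSet({-2/5, -2/85, 7/93, 5/47, 8/3, 72/5, 20, 3*sqrt(11)}, Interval.open(-7/5, 8/3)), ProductSet(Interval.Ropen(-5/3, 20), {-5/3, -7/5, 7/93, 5/47, 8/3, 20}))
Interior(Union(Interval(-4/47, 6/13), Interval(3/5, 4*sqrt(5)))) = Union(Interval.open(-4/47, 6/13), Interval.open(3/5, 4*sqrt(5)))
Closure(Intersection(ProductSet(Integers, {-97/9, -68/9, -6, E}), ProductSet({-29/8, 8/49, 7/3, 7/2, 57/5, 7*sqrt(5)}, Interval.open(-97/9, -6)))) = EmptySet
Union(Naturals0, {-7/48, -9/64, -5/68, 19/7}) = Union({-7/48, -9/64, -5/68, 19/7}, Naturals0)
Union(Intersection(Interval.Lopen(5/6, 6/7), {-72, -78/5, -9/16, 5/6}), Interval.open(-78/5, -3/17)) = Interval.open(-78/5, -3/17)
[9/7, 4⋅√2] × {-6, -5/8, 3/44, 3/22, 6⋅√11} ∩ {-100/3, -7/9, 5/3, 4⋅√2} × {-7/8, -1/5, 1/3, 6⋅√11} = {5/3, 4⋅√2} × {6⋅√11}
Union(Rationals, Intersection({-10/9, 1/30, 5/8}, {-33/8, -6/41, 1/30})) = Rationals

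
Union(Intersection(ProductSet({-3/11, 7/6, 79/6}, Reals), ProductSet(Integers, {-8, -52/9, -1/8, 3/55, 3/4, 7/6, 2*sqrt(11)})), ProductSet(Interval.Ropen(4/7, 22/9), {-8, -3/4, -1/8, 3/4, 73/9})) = ProductSet(Interval.Ropen(4/7, 22/9), {-8, -3/4, -1/8, 3/4, 73/9})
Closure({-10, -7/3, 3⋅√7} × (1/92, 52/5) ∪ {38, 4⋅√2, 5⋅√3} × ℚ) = ({-10, -7/3, 3⋅√7} × [1/92, 52/5]) ∪ ({38, 4⋅√2, 5⋅√3} × ℝ)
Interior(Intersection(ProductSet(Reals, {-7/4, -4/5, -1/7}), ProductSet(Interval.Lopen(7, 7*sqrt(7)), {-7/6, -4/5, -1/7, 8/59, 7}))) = EmptySet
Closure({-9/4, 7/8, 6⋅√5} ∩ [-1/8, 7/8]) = {7/8}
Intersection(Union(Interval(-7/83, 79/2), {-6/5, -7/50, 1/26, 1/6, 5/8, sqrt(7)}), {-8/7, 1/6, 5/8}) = {1/6, 5/8}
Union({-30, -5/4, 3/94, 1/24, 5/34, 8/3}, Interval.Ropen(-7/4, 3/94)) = Union({-30, 1/24, 5/34, 8/3}, Interval(-7/4, 3/94))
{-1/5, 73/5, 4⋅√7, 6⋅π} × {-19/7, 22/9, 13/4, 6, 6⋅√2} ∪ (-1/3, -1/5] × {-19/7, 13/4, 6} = ((-1/3, -1/5] × {-19/7, 13/4, 6}) ∪ ({-1/5, 73/5, 4⋅√7, 6⋅π} × {-19/7, 22/9, 13/4, 6, 6⋅√2})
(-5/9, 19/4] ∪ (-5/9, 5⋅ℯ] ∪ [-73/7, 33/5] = [-73/7, 5⋅ℯ]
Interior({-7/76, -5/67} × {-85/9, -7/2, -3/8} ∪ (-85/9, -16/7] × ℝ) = (-85/9, -16/7) × ℝ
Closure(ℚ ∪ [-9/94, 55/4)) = ℚ ∪ (-∞, ∞)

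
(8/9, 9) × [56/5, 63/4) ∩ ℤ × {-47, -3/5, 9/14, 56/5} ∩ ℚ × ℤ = ∅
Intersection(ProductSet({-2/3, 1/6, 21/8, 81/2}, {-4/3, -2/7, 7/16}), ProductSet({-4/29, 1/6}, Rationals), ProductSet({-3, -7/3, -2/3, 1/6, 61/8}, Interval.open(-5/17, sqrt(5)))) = ProductSet({1/6}, {-2/7, 7/16})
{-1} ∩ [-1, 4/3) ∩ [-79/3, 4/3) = {-1}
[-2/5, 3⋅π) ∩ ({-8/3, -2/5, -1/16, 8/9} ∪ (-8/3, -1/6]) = [-2/5, -1/6] ∪ {-1/16, 8/9}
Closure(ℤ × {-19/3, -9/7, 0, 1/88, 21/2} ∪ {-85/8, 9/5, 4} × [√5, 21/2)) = (ℤ × {-19/3, -9/7, 0, 1/88, 21/2}) ∪ ({-85/8, 9/5, 4} × [√5, 21/2])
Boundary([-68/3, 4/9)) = {-68/3, 4/9}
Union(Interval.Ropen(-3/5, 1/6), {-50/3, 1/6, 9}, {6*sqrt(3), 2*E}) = Union({-50/3, 9, 6*sqrt(3), 2*E}, Interval(-3/5, 1/6))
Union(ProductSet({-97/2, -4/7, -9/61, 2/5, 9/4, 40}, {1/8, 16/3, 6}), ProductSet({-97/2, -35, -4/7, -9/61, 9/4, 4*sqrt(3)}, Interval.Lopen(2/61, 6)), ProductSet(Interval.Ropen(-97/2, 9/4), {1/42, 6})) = Union(ProductSet({-97/2, -35, -4/7, -9/61, 9/4, 4*sqrt(3)}, Interval.Lopen(2/61, 6)), ProductSet({-97/2, -4/7, -9/61, 2/5, 9/4, 40}, {1/8, 16/3, 6}), ProductSet(Interval.Ropen(-97/2, 9/4), {1/42, 6}))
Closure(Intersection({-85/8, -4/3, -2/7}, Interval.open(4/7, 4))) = EmptySet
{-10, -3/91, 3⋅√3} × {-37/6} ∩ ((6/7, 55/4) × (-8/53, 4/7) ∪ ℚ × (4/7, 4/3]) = ∅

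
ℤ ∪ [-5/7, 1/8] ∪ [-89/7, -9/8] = ℤ ∪ [-89/7, -9/8] ∪ [-5/7, 1/8]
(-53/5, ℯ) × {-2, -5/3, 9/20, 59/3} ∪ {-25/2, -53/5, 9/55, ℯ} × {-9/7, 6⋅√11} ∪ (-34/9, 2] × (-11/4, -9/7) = ((-53/5, ℯ) × {-2, -5/3, 9/20, 59/3}) ∪ ((-34/9, 2] × (-11/4, -9/7)) ∪ ({-25/2, -53/5, 9/55, ℯ} × {-9/7, 6⋅√11})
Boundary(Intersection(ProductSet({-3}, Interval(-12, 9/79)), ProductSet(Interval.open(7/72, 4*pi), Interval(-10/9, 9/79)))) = EmptySet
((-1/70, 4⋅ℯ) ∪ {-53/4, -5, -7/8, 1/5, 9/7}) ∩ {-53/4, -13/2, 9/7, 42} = {-53/4, 9/7}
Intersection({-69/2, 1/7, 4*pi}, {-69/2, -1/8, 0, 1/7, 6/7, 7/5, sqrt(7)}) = {-69/2, 1/7}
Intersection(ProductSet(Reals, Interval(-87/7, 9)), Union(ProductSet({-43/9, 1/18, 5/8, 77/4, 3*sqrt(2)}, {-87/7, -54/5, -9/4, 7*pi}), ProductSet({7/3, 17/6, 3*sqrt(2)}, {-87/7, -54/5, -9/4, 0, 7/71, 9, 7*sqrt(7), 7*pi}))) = Union(ProductSet({7/3, 17/6, 3*sqrt(2)}, {-87/7, -54/5, -9/4, 0, 7/71, 9}), ProductSet({-43/9, 1/18, 5/8, 77/4, 3*sqrt(2)}, {-87/7, -54/5, -9/4}))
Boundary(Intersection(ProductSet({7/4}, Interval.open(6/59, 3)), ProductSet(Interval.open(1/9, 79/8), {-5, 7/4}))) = ProductSet({7/4}, {7/4})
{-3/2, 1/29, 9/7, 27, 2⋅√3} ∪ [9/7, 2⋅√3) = {-3/2, 1/29, 27} ∪ [9/7, 2⋅√3]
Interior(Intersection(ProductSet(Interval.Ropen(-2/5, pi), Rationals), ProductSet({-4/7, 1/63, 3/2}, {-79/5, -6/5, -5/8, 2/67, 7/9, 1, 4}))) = EmptySet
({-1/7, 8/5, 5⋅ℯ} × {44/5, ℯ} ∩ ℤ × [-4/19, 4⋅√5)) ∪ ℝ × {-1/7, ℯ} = ℝ × {-1/7, ℯ}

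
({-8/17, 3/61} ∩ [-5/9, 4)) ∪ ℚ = ℚ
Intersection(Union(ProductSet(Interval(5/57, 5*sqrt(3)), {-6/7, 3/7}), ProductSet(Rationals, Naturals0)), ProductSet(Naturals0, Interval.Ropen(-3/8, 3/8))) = ProductSet(Naturals0, Range(0, 1, 1))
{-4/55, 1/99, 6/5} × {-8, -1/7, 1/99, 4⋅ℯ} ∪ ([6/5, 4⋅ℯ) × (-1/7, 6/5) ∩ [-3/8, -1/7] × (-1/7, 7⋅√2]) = {-4/55, 1/99, 6/5} × {-8, -1/7, 1/99, 4⋅ℯ}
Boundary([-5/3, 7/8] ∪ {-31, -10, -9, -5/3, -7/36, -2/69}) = {-31, -10, -9, -5/3, 7/8}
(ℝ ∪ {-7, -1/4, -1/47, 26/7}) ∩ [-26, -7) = [-26, -7)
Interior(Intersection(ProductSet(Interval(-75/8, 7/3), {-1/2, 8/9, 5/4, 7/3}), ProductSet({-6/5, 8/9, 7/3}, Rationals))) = EmptySet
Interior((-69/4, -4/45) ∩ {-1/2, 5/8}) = ∅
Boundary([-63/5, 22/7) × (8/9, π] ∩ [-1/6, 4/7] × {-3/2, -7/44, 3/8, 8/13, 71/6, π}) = [-1/6, 4/7] × {π}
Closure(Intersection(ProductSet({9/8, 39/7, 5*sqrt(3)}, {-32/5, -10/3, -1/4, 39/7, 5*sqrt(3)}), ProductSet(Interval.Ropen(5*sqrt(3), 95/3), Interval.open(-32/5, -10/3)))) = EmptySet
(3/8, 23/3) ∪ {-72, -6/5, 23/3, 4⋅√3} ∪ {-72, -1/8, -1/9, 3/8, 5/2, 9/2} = {-72, -6/5, -1/8, -1/9} ∪ [3/8, 23/3]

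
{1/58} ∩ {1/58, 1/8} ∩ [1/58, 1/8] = {1/58}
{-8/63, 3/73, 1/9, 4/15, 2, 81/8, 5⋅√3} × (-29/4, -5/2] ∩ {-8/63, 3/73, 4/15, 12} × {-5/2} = {-8/63, 3/73, 4/15} × {-5/2}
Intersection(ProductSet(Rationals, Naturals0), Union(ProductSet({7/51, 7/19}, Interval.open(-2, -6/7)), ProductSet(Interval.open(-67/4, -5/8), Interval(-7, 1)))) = ProductSet(Intersection(Interval.open(-67/4, -5/8), Rationals), Range(0, 2, 1))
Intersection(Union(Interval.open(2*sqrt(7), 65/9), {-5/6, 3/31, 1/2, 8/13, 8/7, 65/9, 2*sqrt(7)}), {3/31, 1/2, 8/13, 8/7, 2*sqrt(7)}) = {3/31, 1/2, 8/13, 8/7, 2*sqrt(7)}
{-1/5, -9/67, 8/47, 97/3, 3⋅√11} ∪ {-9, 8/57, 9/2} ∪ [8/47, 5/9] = {-9, -1/5, -9/67, 8/57, 9/2, 97/3, 3⋅√11} ∪ [8/47, 5/9]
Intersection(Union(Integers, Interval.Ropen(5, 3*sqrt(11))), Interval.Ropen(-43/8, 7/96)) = Range(-5, 1, 1)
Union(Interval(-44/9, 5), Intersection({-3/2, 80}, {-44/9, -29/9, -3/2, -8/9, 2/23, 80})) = Union({80}, Interval(-44/9, 5))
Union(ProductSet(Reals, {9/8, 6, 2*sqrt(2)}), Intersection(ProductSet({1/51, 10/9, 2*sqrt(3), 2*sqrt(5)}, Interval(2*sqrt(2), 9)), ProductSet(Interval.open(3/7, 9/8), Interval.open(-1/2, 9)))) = Union(ProductSet({10/9}, Interval.Ropen(2*sqrt(2), 9)), ProductSet(Reals, {9/8, 6, 2*sqrt(2)}))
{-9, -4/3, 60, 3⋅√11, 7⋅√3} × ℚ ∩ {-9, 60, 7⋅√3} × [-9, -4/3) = {-9, 60, 7⋅√3} × (ℚ ∩ [-9, -4/3))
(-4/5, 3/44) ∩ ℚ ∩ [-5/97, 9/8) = ℚ ∩ [-5/97, 3/44)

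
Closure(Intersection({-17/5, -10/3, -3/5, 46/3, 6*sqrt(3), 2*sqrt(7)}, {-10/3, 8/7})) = {-10/3}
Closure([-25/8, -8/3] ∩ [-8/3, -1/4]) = {-8/3}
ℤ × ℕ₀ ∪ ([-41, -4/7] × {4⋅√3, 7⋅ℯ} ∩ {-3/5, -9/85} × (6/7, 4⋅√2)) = ℤ × ℕ₀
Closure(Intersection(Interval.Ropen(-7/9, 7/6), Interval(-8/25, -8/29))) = Interval(-8/25, -8/29)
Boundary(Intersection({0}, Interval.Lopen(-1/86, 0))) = {0}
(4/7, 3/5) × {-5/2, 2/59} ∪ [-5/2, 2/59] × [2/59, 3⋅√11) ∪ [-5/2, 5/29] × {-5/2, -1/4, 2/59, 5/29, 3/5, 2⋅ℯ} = ((4/7, 3/5) × {-5/2, 2/59}) ∪ ([-5/2, 2/59] × [2/59, 3⋅√11)) ∪ ([-5/2, 5/29] × {-5/2, -1/4, 2/59, 5/29, 3/5, 2⋅ℯ})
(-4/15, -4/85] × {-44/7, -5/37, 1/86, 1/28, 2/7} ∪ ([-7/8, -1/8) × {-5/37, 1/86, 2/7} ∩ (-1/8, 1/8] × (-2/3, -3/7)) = (-4/15, -4/85] × {-44/7, -5/37, 1/86, 1/28, 2/7}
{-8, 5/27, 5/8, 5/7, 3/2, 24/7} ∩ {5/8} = {5/8}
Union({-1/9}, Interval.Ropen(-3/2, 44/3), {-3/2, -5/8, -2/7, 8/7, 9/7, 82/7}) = Interval.Ropen(-3/2, 44/3)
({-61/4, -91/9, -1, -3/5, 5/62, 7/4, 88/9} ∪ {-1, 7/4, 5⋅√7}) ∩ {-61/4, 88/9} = {-61/4, 88/9}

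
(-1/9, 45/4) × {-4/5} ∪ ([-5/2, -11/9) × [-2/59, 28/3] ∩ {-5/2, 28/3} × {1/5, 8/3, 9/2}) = ({-5/2} × {1/5, 8/3, 9/2}) ∪ ((-1/9, 45/4) × {-4/5})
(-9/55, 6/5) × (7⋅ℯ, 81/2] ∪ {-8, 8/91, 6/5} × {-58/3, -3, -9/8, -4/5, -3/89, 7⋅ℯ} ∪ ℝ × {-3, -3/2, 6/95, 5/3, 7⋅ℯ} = (ℝ × {-3, -3/2, 6/95, 5/3, 7⋅ℯ}) ∪ ((-9/55, 6/5) × (7⋅ℯ, 81/2]) ∪ ({-8, 8/91, 6/5} × {-58/3, -3, -9/8, -4/5, -3/89, 7⋅ℯ})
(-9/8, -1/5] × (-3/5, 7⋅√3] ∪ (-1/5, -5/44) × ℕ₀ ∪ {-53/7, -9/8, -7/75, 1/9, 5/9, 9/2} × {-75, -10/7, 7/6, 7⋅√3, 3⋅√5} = ((-1/5, -5/44) × ℕ₀) ∪ ((-9/8, -1/5] × (-3/5, 7⋅√3]) ∪ ({-53/7, -9/8, -7/75, 1/9, 5/9, 9/2} × {-75, -10/7, 7/6, 7⋅√3, 3⋅√5})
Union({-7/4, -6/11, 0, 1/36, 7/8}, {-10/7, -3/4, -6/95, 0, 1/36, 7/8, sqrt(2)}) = {-7/4, -10/7, -3/4, -6/11, -6/95, 0, 1/36, 7/8, sqrt(2)}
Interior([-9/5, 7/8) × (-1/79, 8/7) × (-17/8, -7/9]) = (-9/5, 7/8) × (-1/79, 8/7) × (-17/8, -7/9)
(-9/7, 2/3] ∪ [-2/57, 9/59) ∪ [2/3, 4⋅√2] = (-9/7, 4⋅√2]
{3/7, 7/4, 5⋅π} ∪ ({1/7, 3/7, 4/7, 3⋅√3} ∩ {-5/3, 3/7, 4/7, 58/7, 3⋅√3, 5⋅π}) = {3/7, 4/7, 7/4, 3⋅√3, 5⋅π}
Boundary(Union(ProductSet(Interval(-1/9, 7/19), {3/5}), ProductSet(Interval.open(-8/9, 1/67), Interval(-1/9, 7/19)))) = Union(ProductSet({-8/9, 1/67}, Interval(-1/9, 7/19)), ProductSet(Interval(-8/9, 1/67), {-1/9, 7/19}), ProductSet(Interval(-1/9, 7/19), {3/5}))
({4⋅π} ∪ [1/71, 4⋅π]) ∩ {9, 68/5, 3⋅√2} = {9, 3⋅√2}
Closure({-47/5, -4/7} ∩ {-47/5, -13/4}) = {-47/5}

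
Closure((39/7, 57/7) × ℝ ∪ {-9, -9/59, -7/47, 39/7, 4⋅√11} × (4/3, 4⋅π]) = ([39/7, 57/7] × ℝ) ∪ ({-9, -9/59, -7/47, 39/7, 4⋅√11} × [4/3, 4⋅π])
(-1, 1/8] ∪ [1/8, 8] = (-1, 8]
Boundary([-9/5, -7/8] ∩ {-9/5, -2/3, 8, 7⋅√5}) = {-9/5}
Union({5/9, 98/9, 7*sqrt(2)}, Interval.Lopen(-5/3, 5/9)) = Union({98/9, 7*sqrt(2)}, Interval.Lopen(-5/3, 5/9))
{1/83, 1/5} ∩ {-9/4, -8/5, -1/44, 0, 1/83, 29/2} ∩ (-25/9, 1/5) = {1/83}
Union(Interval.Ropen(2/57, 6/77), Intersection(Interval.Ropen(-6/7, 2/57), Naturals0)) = Union(Interval.Ropen(2/57, 6/77), Range(0, 1, 1))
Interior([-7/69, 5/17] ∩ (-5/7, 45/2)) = (-7/69, 5/17)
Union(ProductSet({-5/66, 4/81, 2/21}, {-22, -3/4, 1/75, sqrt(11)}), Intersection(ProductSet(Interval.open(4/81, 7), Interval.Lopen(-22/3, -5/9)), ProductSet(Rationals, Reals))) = Union(ProductSet({-5/66, 4/81, 2/21}, {-22, -3/4, 1/75, sqrt(11)}), ProductSet(Intersection(Interval.open(4/81, 7), Rationals), Interval.Lopen(-22/3, -5/9)))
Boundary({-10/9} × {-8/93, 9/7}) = {-10/9} × {-8/93, 9/7}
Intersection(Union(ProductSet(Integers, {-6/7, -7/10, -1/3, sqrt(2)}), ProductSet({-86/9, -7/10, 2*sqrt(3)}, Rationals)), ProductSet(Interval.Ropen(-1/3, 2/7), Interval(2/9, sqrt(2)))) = ProductSet(Range(0, 1, 1), {sqrt(2)})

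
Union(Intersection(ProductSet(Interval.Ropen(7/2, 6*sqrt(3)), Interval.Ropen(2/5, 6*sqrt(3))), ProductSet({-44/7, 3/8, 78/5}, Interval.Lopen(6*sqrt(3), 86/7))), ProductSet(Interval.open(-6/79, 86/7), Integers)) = ProductSet(Interval.open(-6/79, 86/7), Integers)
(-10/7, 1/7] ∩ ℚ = ℚ ∩ (-10/7, 1/7]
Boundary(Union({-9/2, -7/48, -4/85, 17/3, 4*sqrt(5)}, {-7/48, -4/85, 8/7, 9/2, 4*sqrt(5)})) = {-9/2, -7/48, -4/85, 8/7, 9/2, 17/3, 4*sqrt(5)}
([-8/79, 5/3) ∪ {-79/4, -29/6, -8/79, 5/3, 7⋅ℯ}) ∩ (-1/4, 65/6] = [-8/79, 5/3]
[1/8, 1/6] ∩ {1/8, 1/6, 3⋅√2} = {1/8, 1/6}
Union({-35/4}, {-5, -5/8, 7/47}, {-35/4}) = {-35/4, -5, -5/8, 7/47}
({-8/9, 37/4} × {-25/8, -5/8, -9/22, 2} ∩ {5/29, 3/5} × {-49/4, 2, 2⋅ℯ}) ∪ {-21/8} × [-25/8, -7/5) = {-21/8} × [-25/8, -7/5)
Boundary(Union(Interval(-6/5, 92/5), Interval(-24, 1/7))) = {-24, 92/5}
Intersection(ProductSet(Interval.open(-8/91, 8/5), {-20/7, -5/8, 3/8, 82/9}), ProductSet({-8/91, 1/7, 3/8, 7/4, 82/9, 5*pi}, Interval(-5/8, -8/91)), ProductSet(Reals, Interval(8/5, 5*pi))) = EmptySet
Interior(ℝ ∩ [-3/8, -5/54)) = (-3/8, -5/54)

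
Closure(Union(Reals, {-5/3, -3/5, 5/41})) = Reals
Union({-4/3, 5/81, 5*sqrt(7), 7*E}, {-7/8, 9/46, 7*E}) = {-4/3, -7/8, 5/81, 9/46, 5*sqrt(7), 7*E}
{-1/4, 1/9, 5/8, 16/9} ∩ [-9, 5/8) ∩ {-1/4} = {-1/4}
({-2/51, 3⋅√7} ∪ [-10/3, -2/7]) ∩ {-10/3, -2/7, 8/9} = {-10/3, -2/7}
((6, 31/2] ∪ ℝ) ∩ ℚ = ℚ ∩ (-∞, ∞)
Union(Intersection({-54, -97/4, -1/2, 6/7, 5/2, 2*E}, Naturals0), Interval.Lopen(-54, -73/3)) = Interval.Lopen(-54, -73/3)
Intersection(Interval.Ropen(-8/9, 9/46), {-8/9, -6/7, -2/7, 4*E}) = {-8/9, -6/7, -2/7}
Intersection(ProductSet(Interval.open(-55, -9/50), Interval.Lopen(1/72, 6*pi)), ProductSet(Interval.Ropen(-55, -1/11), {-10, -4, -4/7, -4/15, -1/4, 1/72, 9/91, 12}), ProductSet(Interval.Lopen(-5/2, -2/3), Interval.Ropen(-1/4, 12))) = ProductSet(Interval.Lopen(-5/2, -2/3), {9/91})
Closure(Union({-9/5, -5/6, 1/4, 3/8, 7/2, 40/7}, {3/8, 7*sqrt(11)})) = {-9/5, -5/6, 1/4, 3/8, 7/2, 40/7, 7*sqrt(11)}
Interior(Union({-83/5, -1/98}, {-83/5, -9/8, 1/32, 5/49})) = EmptySet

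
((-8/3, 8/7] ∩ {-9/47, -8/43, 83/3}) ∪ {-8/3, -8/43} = {-8/3, -9/47, -8/43}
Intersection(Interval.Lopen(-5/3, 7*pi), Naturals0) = Range(0, 22, 1)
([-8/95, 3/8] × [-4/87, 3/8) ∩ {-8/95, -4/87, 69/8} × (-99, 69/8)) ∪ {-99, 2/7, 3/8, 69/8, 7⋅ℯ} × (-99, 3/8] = ({-8/95, -4/87} × [-4/87, 3/8)) ∪ ({-99, 2/7, 3/8, 69/8, 7⋅ℯ} × (-99, 3/8])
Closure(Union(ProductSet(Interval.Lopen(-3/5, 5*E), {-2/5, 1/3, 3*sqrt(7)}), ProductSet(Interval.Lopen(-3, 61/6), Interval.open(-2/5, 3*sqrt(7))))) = Union(ProductSet({-3, 61/6}, Interval(-2/5, 3*sqrt(7))), ProductSet(Interval.Lopen(-3, 61/6), Interval.open(-2/5, 3*sqrt(7))), ProductSet(Interval(-3, 5*E), {-2/5, 3*sqrt(7)}), ProductSet(Interval.Lopen(-3/5, 5*E), {-2/5, 1/3, 3*sqrt(7)}))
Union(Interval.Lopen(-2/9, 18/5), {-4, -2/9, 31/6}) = Union({-4, 31/6}, Interval(-2/9, 18/5))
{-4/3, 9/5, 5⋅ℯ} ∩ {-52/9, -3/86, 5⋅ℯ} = {5⋅ℯ}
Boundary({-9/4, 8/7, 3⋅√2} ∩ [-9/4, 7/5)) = {-9/4, 8/7}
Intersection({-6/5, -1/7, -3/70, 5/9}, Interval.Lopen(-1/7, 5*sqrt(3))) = {-3/70, 5/9}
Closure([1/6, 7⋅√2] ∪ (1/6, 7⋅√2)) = [1/6, 7⋅√2]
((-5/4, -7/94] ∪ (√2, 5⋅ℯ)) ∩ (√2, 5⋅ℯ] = (√2, 5⋅ℯ)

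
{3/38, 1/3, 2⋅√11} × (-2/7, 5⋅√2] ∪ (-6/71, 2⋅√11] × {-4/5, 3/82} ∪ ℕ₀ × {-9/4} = (ℕ₀ × {-9/4}) ∪ ((-6/71, 2⋅√11] × {-4/5, 3/82}) ∪ ({3/38, 1/3, 2⋅√11} × (-2/7, 5⋅√2])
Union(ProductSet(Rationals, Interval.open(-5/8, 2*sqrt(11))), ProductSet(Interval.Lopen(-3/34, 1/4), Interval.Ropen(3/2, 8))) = Union(ProductSet(Interval.Lopen(-3/34, 1/4), Interval.Ropen(3/2, 8)), ProductSet(Rationals, Interval.open(-5/8, 2*sqrt(11))))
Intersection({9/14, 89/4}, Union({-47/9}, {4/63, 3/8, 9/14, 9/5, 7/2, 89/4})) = {9/14, 89/4}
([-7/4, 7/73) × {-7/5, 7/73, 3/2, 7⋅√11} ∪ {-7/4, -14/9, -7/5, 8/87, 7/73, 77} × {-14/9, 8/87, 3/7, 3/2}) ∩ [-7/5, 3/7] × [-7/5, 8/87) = [-7/5, 7/73) × {-7/5}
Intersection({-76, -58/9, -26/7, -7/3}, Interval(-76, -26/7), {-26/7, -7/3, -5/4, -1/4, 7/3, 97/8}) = {-26/7}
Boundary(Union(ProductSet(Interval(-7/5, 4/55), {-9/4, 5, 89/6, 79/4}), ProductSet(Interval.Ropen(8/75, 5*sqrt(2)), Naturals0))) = Union(ProductSet(Interval(-7/5, 4/55), {-9/4, 5, 89/6, 79/4}), ProductSet(Interval(8/75, 5*sqrt(2)), Naturals0))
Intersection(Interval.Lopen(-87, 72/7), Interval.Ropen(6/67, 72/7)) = Interval.Ropen(6/67, 72/7)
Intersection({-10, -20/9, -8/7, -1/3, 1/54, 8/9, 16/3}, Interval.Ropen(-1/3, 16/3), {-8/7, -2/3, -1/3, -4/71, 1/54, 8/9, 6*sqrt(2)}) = {-1/3, 1/54, 8/9}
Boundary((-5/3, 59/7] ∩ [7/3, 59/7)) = {7/3, 59/7}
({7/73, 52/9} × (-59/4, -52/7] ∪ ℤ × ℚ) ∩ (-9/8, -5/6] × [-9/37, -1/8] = {-1} × (ℚ ∩ [-9/37, -1/8])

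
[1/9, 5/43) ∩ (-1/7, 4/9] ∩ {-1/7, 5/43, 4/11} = ∅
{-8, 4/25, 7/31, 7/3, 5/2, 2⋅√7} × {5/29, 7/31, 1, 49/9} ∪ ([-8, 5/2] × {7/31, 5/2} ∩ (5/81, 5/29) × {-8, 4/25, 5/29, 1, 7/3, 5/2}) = ((5/81, 5/29) × {5/2}) ∪ ({-8, 4/25, 7/31, 7/3, 5/2, 2⋅√7} × {5/29, 7/31, 1, 49/9})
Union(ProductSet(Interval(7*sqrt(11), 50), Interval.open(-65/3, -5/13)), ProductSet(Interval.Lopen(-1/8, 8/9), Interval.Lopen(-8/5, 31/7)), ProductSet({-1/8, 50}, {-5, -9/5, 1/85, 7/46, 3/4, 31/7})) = Union(ProductSet({-1/8, 50}, {-5, -9/5, 1/85, 7/46, 3/4, 31/7}), ProductSet(Interval.Lopen(-1/8, 8/9), Interval.Lopen(-8/5, 31/7)), ProductSet(Interval(7*sqrt(11), 50), Interval.open(-65/3, -5/13)))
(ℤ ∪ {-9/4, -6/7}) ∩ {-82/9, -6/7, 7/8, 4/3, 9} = {-6/7, 9}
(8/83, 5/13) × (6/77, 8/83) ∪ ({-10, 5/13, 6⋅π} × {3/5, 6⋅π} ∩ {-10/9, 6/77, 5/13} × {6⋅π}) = ({5/13} × {6⋅π}) ∪ ((8/83, 5/13) × (6/77, 8/83))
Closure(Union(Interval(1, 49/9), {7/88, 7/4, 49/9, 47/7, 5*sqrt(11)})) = Union({7/88, 47/7, 5*sqrt(11)}, Interval(1, 49/9))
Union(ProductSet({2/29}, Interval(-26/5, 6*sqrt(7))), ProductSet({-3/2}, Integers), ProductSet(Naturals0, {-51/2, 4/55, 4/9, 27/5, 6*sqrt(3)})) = Union(ProductSet({-3/2}, Integers), ProductSet({2/29}, Interval(-26/5, 6*sqrt(7))), ProductSet(Naturals0, {-51/2, 4/55, 4/9, 27/5, 6*sqrt(3)}))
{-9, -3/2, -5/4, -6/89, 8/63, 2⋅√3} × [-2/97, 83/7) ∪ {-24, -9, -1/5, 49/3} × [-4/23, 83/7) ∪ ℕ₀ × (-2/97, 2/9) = (ℕ₀ × (-2/97, 2/9)) ∪ ({-24, -9, -1/5, 49/3} × [-4/23, 83/7)) ∪ ({-9, -3/2, -5/4, -6/89, 8/63, 2⋅√3} × [-2/97, 83/7))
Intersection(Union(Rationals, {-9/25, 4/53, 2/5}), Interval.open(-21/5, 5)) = Intersection(Interval.open(-21/5, 5), Rationals)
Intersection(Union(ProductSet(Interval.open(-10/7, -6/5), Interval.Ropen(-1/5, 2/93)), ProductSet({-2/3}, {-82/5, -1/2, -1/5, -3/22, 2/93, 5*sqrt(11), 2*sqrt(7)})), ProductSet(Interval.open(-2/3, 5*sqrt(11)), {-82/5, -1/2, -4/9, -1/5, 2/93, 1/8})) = EmptySet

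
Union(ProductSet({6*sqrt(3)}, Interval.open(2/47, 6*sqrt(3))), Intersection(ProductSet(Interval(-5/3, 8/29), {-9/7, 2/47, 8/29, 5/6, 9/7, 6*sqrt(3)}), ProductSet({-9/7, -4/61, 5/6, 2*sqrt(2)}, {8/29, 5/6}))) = Union(ProductSet({6*sqrt(3)}, Interval.open(2/47, 6*sqrt(3))), ProductSet({-9/7, -4/61}, {8/29, 5/6}))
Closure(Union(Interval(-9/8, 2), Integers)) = Union(Integers, Interval(-9/8, 2))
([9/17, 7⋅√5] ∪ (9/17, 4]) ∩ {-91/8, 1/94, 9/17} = {9/17}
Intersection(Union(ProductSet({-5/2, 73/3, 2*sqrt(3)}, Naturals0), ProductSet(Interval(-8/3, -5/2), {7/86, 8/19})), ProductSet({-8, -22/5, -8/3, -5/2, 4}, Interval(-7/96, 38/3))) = Union(ProductSet({-5/2}, Range(0, 13, 1)), ProductSet({-8/3, -5/2}, {7/86, 8/19}))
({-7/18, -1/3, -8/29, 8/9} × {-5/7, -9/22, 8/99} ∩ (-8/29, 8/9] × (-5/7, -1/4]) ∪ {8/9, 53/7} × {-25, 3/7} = ({8/9} × {-9/22}) ∪ ({8/9, 53/7} × {-25, 3/7})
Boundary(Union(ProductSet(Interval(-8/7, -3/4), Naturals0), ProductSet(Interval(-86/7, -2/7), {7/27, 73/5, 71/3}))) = Union(ProductSet(Interval(-86/7, -2/7), {7/27, 73/5, 71/3}), ProductSet(Interval(-8/7, -3/4), Naturals0))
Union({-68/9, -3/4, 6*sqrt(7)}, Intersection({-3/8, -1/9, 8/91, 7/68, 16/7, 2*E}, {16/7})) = {-68/9, -3/4, 16/7, 6*sqrt(7)}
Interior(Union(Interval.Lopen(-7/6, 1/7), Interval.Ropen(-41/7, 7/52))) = Interval.open(-41/7, 1/7)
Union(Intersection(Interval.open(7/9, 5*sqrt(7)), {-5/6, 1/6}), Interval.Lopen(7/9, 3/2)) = Interval.Lopen(7/9, 3/2)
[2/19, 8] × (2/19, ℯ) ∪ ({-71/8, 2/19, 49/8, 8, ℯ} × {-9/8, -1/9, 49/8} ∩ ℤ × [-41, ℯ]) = ({8} × {-9/8, -1/9}) ∪ ([2/19, 8] × (2/19, ℯ))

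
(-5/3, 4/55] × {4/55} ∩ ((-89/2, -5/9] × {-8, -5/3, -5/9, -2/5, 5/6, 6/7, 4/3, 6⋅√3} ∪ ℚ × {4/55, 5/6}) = (ℚ ∩ (-5/3, 4/55]) × {4/55}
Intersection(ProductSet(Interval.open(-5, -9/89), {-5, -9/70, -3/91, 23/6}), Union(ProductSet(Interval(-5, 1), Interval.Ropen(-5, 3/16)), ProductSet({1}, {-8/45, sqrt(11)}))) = ProductSet(Interval.open(-5, -9/89), {-5, -9/70, -3/91})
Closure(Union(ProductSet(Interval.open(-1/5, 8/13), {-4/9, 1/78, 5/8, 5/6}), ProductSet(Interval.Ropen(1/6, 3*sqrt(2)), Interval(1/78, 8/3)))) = Union(ProductSet(Interval(-1/5, 8/13), {-4/9, 1/78}), ProductSet(Interval.Ropen(-1/5, 8/13), {-4/9, 1/78, 5/8, 5/6}), ProductSet(Interval(1/6, 3*sqrt(2)), Interval(1/78, 8/3)))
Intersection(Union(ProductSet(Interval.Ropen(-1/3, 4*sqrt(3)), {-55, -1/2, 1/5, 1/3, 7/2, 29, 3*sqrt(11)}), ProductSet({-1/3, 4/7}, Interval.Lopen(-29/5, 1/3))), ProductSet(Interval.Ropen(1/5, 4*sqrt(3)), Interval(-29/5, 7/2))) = Union(ProductSet({4/7}, Interval.Lopen(-29/5, 1/3)), ProductSet(Interval.Ropen(1/5, 4*sqrt(3)), {-1/2, 1/5, 1/3, 7/2}))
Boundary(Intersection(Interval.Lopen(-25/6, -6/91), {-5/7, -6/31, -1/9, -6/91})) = {-5/7, -6/31, -1/9, -6/91}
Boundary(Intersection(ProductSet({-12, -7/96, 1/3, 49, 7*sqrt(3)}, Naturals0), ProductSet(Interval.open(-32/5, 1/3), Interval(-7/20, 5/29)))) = ProductSet({-7/96}, Range(0, 1, 1))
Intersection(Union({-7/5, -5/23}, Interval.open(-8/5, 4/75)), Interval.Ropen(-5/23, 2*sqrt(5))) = Interval.Ropen(-5/23, 4/75)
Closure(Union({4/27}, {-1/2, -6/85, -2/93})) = {-1/2, -6/85, -2/93, 4/27}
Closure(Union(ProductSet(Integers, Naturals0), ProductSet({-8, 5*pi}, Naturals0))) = ProductSet(Union({5*pi}, Integers), Naturals0)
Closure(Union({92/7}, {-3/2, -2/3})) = {-3/2, -2/3, 92/7}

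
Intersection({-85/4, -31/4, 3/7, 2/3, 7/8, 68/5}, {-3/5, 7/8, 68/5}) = {7/8, 68/5}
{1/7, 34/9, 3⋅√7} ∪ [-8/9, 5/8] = [-8/9, 5/8] ∪ {34/9, 3⋅√7}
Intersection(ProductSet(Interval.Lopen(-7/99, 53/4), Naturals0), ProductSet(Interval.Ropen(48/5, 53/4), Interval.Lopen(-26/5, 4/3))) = ProductSet(Interval.Ropen(48/5, 53/4), Range(0, 2, 1))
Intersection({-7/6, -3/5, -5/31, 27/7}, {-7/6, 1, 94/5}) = {-7/6}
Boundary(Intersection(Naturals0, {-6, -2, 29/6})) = EmptySet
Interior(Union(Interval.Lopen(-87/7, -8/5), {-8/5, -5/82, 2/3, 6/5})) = Interval.open(-87/7, -8/5)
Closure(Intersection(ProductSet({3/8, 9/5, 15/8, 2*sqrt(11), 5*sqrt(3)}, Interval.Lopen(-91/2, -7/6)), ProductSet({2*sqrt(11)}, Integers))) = ProductSet({2*sqrt(11)}, Range(-45, -1, 1))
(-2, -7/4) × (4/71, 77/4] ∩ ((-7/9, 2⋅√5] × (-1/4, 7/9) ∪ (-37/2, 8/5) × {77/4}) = (-2, -7/4) × {77/4}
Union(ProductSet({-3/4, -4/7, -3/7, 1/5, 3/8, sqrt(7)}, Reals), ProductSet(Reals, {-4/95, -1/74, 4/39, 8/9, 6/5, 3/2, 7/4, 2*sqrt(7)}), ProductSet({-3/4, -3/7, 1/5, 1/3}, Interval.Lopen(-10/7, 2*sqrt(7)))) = Union(ProductSet({-3/4, -3/7, 1/5, 1/3}, Interval.Lopen(-10/7, 2*sqrt(7))), ProductSet({-3/4, -4/7, -3/7, 1/5, 3/8, sqrt(7)}, Reals), ProductSet(Reals, {-4/95, -1/74, 4/39, 8/9, 6/5, 3/2, 7/4, 2*sqrt(7)}))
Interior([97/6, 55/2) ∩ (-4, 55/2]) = (97/6, 55/2)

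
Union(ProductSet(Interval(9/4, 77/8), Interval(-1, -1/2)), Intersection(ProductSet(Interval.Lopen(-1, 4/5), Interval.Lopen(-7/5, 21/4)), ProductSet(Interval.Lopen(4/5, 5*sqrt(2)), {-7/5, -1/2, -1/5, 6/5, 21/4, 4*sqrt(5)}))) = ProductSet(Interval(9/4, 77/8), Interval(-1, -1/2))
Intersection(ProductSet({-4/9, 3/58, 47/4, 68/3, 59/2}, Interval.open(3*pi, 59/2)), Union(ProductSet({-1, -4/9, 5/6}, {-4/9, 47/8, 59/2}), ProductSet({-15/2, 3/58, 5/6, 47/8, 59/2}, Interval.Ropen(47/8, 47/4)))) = ProductSet({3/58, 59/2}, Interval.open(3*pi, 47/4))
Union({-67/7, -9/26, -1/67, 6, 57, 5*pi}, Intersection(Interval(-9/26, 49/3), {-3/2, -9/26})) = {-67/7, -9/26, -1/67, 6, 57, 5*pi}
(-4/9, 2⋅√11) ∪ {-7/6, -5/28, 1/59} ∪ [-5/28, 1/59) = {-7/6} ∪ (-4/9, 2⋅√11)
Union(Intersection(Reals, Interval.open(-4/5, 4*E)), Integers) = Union(Integers, Interval.open(-4/5, 4*E))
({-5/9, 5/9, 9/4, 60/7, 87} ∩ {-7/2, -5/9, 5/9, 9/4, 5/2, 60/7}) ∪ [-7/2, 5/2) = [-7/2, 5/2) ∪ {60/7}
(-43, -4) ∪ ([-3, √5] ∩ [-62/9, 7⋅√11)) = (-43, -4) ∪ [-3, √5]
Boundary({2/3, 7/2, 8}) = {2/3, 7/2, 8}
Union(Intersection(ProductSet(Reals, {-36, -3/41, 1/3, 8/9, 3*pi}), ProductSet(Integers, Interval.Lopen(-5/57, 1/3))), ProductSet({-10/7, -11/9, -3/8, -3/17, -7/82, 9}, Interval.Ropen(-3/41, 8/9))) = Union(ProductSet({-10/7, -11/9, -3/8, -3/17, -7/82, 9}, Interval.Ropen(-3/41, 8/9)), ProductSet(Integers, {-3/41, 1/3}))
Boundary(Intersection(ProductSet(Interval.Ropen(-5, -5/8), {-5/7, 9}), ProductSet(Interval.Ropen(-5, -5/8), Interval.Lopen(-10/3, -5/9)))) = ProductSet(Interval(-5, -5/8), {-5/7})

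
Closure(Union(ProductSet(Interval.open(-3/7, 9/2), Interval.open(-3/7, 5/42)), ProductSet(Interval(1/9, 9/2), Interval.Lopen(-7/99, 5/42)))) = Union(ProductSet({-3/7, 9/2}, Interval(-3/7, 5/42)), ProductSet(Interval(-3/7, 9/2), {-3/7, 5/42}), ProductSet(Interval.open(-3/7, 9/2), Interval.open(-3/7, 5/42)), ProductSet(Interval(1/9, 9/2), Interval.Lopen(-7/99, 5/42)))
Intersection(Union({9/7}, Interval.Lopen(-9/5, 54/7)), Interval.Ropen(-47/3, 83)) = Interval.Lopen(-9/5, 54/7)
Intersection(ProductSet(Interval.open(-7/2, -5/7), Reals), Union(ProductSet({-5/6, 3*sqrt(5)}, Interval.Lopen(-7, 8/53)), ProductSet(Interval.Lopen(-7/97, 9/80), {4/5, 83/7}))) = ProductSet({-5/6}, Interval.Lopen(-7, 8/53))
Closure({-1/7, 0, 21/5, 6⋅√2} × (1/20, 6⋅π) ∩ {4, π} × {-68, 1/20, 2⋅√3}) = ∅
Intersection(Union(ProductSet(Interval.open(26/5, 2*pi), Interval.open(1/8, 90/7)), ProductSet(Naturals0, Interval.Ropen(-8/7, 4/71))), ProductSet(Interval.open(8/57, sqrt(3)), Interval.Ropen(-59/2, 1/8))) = ProductSet(Range(1, 2, 1), Interval.Ropen(-8/7, 4/71))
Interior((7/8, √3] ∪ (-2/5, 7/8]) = (-2/5, √3)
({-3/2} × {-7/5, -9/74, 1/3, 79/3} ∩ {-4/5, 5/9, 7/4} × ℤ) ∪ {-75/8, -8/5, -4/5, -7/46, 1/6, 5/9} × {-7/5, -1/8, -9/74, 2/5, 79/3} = {-75/8, -8/5, -4/5, -7/46, 1/6, 5/9} × {-7/5, -1/8, -9/74, 2/5, 79/3}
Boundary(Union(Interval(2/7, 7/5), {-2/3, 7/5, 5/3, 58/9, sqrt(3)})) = {-2/3, 2/7, 7/5, 5/3, 58/9, sqrt(3)}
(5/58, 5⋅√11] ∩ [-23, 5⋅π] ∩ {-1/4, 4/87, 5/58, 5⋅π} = {5⋅π}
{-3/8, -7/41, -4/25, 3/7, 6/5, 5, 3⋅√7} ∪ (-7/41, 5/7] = {-3/8, 6/5, 5, 3⋅√7} ∪ [-7/41, 5/7]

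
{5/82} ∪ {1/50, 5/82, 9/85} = {1/50, 5/82, 9/85}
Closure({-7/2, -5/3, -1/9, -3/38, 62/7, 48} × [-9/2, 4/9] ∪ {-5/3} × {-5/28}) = {-7/2, -5/3, -1/9, -3/38, 62/7, 48} × [-9/2, 4/9]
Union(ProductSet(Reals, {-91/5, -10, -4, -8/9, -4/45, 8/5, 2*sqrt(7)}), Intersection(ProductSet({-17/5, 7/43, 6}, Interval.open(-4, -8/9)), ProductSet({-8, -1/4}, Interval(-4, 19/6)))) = ProductSet(Reals, {-91/5, -10, -4, -8/9, -4/45, 8/5, 2*sqrt(7)})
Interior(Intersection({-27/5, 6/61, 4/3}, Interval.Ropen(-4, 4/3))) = EmptySet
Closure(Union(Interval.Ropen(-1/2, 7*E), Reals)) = Interval(-oo, oo)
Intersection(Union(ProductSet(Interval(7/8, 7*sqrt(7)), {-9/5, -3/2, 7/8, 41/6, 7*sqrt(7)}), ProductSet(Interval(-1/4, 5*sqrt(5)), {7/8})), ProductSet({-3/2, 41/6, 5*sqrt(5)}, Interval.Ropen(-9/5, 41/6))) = ProductSet({41/6, 5*sqrt(5)}, {-9/5, -3/2, 7/8})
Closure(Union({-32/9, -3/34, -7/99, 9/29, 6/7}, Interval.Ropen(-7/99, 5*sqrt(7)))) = Union({-32/9, -3/34}, Interval(-7/99, 5*sqrt(7)))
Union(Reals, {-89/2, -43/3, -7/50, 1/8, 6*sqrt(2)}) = Reals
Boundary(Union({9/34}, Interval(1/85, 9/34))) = {1/85, 9/34}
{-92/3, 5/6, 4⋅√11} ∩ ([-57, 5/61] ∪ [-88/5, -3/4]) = {-92/3}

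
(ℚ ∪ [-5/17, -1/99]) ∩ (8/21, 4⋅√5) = ℚ ∩ (8/21, 4⋅√5)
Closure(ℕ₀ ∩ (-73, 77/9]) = {0, 1, …, 8}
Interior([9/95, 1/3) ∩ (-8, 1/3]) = (9/95, 1/3)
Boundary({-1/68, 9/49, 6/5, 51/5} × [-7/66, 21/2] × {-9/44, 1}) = {-1/68, 9/49, 6/5, 51/5} × [-7/66, 21/2] × {-9/44, 1}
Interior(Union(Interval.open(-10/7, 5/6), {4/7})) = Interval.open(-10/7, 5/6)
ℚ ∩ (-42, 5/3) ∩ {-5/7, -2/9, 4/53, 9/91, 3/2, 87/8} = {-5/7, -2/9, 4/53, 9/91, 3/2}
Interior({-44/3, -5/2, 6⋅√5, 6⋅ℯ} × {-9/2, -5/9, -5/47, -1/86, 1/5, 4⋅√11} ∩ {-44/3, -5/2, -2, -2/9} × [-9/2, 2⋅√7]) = ∅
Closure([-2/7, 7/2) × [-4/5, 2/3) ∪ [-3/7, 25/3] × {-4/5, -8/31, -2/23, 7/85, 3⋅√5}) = ({-2/7, 7/2} × [-4/5, 2/3]) ∪ ([-2/7, 7/2] × {-4/5, 2/3}) ∪ ([-2/7, 7/2) × [-4/5, 2/3)) ∪ ([-3/7, 25/3] × {-4/5, -8/31, -2/23, 7/85, 3⋅√5})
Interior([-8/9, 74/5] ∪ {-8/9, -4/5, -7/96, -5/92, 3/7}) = (-8/9, 74/5)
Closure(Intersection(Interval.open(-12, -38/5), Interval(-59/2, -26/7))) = Interval(-12, -38/5)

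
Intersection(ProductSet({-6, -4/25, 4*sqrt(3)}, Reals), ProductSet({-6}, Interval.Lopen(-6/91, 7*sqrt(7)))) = ProductSet({-6}, Interval.Lopen(-6/91, 7*sqrt(7)))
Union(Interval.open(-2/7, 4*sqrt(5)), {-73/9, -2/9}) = Union({-73/9}, Interval.open(-2/7, 4*sqrt(5)))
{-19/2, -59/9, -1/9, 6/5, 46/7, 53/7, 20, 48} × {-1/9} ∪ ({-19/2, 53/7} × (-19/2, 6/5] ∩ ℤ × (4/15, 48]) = {-19/2, -59/9, -1/9, 6/5, 46/7, 53/7, 20, 48} × {-1/9}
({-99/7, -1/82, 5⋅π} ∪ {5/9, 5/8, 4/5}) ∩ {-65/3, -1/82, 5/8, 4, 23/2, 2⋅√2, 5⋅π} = {-1/82, 5/8, 5⋅π}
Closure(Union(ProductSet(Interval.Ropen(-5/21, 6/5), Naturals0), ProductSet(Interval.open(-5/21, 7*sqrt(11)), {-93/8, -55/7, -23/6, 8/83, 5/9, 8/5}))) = Union(ProductSet(Interval(-5/21, 6/5), Naturals0), ProductSet(Interval(-5/21, 7*sqrt(11)), {-93/8, -55/7, -23/6, 8/83, 5/9, 8/5}))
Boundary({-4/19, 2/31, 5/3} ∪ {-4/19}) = {-4/19, 2/31, 5/3}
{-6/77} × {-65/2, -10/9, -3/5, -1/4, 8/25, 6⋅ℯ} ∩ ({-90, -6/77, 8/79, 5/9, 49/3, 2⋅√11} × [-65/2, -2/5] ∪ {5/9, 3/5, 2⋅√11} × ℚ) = {-6/77} × {-65/2, -10/9, -3/5}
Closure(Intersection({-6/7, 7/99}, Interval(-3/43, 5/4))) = {7/99}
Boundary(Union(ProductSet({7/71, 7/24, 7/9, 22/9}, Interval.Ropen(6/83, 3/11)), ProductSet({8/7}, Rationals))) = Union(ProductSet({8/7}, Reals), ProductSet({7/71, 7/24, 7/9, 22/9}, Interval(6/83, 3/11)))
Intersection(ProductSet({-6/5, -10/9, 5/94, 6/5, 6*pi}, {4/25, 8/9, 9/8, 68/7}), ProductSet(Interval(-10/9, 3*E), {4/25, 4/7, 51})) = ProductSet({-10/9, 5/94, 6/5}, {4/25})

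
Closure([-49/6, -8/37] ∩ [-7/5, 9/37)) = [-7/5, -8/37]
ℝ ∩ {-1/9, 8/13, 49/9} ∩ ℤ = ∅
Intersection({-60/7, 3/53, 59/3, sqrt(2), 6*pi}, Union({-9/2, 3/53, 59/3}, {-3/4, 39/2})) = {3/53, 59/3}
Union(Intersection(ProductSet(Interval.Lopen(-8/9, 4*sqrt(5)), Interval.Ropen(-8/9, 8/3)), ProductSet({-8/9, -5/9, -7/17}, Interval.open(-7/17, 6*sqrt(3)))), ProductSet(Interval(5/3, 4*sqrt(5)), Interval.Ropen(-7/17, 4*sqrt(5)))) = Union(ProductSet({-5/9, -7/17}, Interval.open(-7/17, 8/3)), ProductSet(Interval(5/3, 4*sqrt(5)), Interval.Ropen(-7/17, 4*sqrt(5))))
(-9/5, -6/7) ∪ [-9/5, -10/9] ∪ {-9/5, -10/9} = [-9/5, -6/7)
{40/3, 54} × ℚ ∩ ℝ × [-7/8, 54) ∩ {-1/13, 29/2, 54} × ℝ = {54} × (ℚ ∩ [-7/8, 54))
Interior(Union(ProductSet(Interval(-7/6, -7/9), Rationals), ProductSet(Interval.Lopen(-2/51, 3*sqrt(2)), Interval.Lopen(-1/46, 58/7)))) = Union(ProductSet(Interval(-7/6, -7/9), Complement(Rationals, Interval(-oo, oo))), ProductSet(Interval.open(-2/51, 3*sqrt(2)), Interval.open(-1/46, 58/7)))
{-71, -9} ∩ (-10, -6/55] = {-9}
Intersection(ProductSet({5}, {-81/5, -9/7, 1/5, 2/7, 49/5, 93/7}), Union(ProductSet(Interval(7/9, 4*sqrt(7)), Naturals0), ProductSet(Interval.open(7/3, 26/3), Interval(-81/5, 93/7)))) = ProductSet({5}, {-81/5, -9/7, 1/5, 2/7, 49/5, 93/7})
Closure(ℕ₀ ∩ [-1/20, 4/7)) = {0}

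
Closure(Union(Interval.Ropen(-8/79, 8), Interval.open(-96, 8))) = Interval(-96, 8)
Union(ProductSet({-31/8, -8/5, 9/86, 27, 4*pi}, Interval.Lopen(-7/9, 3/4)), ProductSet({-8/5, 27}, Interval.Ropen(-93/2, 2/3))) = Union(ProductSet({-8/5, 27}, Interval.Ropen(-93/2, 2/3)), ProductSet({-31/8, -8/5, 9/86, 27, 4*pi}, Interval.Lopen(-7/9, 3/4)))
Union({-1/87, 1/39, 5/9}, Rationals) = Rationals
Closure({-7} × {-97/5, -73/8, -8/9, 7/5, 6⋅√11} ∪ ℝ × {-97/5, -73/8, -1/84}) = (ℝ × {-97/5, -73/8, -1/84}) ∪ ({-7} × {-97/5, -73/8, -8/9, 7/5, 6⋅√11})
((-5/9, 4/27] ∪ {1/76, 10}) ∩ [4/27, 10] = {4/27, 10}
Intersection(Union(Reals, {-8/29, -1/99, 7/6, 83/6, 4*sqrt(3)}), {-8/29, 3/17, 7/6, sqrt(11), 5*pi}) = {-8/29, 3/17, 7/6, sqrt(11), 5*pi}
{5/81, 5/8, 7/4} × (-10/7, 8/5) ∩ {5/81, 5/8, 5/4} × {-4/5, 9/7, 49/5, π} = {5/81, 5/8} × {-4/5, 9/7}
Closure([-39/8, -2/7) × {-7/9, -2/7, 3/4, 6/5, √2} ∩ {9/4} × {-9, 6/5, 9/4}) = ∅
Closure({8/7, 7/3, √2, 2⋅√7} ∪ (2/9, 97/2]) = [2/9, 97/2]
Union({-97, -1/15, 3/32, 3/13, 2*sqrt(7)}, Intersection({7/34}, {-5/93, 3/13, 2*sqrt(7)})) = {-97, -1/15, 3/32, 3/13, 2*sqrt(7)}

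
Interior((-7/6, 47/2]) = (-7/6, 47/2)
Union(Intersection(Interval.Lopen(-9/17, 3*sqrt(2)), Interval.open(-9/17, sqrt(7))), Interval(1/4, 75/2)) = Interval.Lopen(-9/17, 75/2)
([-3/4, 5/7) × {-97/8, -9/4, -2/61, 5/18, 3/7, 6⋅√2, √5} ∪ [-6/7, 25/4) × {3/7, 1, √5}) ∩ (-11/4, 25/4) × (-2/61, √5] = ([-6/7, 25/4) × {3/7, 1, √5}) ∪ ([-3/4, 5/7) × {5/18, 3/7, √5})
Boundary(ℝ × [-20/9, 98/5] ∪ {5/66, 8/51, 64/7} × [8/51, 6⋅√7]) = ℝ × {-20/9, 98/5}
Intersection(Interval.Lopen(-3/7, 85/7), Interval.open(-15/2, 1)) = Interval.open(-3/7, 1)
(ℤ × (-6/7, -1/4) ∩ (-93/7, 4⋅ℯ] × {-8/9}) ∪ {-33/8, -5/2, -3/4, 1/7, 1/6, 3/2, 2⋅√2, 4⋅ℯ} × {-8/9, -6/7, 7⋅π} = {-33/8, -5/2, -3/4, 1/7, 1/6, 3/2, 2⋅√2, 4⋅ℯ} × {-8/9, -6/7, 7⋅π}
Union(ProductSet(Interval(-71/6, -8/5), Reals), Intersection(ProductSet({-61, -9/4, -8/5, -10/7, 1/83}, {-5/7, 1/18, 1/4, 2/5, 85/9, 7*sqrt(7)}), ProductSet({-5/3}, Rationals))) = ProductSet(Interval(-71/6, -8/5), Reals)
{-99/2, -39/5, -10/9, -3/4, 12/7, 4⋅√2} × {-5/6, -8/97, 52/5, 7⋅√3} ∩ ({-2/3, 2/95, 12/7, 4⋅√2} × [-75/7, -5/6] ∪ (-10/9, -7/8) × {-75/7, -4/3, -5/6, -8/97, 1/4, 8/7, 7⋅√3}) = {12/7, 4⋅√2} × {-5/6}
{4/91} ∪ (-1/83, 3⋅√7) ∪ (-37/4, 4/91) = (-37/4, 3⋅√7)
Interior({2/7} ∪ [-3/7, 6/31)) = (-3/7, 6/31)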